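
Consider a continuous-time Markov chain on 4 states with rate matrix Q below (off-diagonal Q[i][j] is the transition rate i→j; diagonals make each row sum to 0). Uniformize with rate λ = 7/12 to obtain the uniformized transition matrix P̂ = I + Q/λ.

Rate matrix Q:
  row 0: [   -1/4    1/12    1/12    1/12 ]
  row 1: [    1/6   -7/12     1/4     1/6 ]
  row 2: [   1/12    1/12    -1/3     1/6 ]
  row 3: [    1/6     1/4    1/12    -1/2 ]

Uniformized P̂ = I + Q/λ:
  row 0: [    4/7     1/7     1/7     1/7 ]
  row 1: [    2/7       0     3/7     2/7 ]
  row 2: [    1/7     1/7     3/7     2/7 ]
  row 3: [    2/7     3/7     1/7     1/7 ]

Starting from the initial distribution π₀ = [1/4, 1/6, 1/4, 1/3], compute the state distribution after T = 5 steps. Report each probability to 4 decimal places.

π = [0.3455, 0.1768, 0.2708, 0.2068]

t=0: π = [0.2500, 0.1667, 0.2500, 0.3333]
t=1: π = [0.3214, 0.2143, 0.2619, 0.2024]
t=2: π = [0.3401, 0.1701, 0.2789, 0.2109]
t=3: π = [0.3431, 0.1788, 0.2711, 0.2070]
t=4: π = [0.3450, 0.1765, 0.2714, 0.2071]
t=5: π = [0.3455, 0.1768, 0.2708, 0.2068]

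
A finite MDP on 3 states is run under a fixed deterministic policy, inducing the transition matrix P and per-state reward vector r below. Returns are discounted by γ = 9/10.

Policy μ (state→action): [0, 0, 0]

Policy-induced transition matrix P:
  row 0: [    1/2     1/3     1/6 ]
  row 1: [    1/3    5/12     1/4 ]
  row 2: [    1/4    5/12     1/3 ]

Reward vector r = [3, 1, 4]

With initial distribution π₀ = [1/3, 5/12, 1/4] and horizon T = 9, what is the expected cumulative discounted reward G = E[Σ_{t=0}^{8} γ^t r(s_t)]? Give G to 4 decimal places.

G = 15.0639

t=0: π = [0.3333, 0.4167, 0.2500], E[r] = 2.4167, γ^t·E[r] = 2.416667, running G = 2.416667
t=1: π = [0.3681, 0.3889, 0.2431], E[r] = 2.4653, γ^t·E[r] = 2.218750, running G = 4.635417
t=2: π = [0.3744, 0.3860, 0.2396], E[r] = 2.4676, γ^t·E[r] = 1.998750, running G = 6.634167
t=3: π = [0.3758, 0.3855, 0.2388], E[r] = 2.4678, γ^t·E[r] = 1.799051, running G = 8.433217
t=4: π = [0.3761, 0.3854, 0.2386], E[r] = 2.4679, γ^t·E[r] = 1.619175, running G = 10.052392
t=5: π = [0.3761, 0.3853, 0.2385], E[r] = 2.4679, γ^t·E[r] = 1.457263, running G = 11.509655
t=6: π = [0.3761, 0.3853, 0.2385], E[r] = 2.4679, γ^t·E[r] = 1.311538, running G = 12.821193
t=7: π = [0.3761, 0.3853, 0.2385], E[r] = 2.4679, γ^t·E[r] = 1.180384, running G = 14.001577
t=8: π = [0.3761, 0.3853, 0.2385], E[r] = 2.4679, γ^t·E[r] = 1.062346, running G = 15.063922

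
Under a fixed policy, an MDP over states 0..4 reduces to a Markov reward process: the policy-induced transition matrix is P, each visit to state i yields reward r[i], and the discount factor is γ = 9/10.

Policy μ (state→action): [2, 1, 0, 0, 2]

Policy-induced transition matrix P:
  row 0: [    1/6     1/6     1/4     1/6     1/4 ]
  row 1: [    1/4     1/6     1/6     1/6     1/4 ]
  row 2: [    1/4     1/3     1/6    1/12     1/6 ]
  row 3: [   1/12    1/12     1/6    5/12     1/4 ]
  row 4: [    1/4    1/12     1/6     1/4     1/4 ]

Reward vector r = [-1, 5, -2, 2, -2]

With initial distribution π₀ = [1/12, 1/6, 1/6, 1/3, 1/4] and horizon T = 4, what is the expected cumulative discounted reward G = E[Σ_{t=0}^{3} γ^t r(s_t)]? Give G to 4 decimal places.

t=0: π = [0.0833, 0.1667, 0.1667, 0.3333, 0.2500], E[r] = 0.5833, γ^t·E[r] = 0.583333, running G = 0.583333
t=1: π = [0.1875, 0.1458, 0.1736, 0.2569, 0.2361], E[r] = 0.2361, γ^t·E[r] = 0.212500, running G = 0.795833
t=2: π = [0.1916, 0.1545, 0.1823, 0.2361, 0.2355], E[r] = 0.2176, γ^t·E[r] = 0.176250, running G = 0.972083
t=3: π = [0.1947, 0.1577, 0.1826, 0.2301, 0.2348], E[r] = 0.2194, γ^t·E[r] = 0.159961, running G = 1.132044

G = 1.1320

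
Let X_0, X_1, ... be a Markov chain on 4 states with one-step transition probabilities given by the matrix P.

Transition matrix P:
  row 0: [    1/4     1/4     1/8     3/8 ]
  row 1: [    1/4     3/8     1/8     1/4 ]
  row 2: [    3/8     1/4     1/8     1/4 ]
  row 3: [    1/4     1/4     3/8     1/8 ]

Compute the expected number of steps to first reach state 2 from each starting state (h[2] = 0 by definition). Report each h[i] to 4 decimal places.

h = [5.1852, 5.3333, 0.0000, 4.1481]

First-step conditioning: h[2] = 0; for i ≠ 2, h[i] = 1 + Σ_k P[i][k]·h[k].
  h[0] = 1 + 1/4·h[0] + 1/4·h[1] + 3/8·h[3]
  h[1] = 1 + 1/4·h[0] + 3/8·h[1] + 1/4·h[3]
  h[3] = 1 + 1/4·h[0] + 1/4·h[1] + 1/8·h[3]
Solving the 3×3 linear system over states ≠ 2 gives exactly h = [140/27, 16/3, 0, 112/27] (h[2] = 0 is the target).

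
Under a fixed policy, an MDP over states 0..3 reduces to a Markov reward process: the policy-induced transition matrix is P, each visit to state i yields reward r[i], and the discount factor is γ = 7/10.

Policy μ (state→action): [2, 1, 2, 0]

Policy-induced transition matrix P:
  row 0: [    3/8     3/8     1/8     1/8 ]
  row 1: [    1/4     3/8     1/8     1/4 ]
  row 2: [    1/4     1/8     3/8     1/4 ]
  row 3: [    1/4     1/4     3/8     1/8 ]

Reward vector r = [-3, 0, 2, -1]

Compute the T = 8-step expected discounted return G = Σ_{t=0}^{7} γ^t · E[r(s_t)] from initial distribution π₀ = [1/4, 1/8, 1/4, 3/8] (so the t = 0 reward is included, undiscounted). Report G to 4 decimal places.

t=0: π = [0.2500, 0.1250, 0.2500, 0.3750], E[r] = -0.6250, γ^t·E[r] = -0.625000, running G = -0.625000
t=1: π = [0.2813, 0.2656, 0.2813, 0.1719], E[r] = -0.4531, γ^t·E[r] = -0.317188, running G = -0.942188
t=2: π = [0.2852, 0.2832, 0.2383, 0.1934], E[r] = -0.5723, γ^t·E[r] = -0.280410, running G = -1.222598
t=3: π = [0.2856, 0.2913, 0.2329, 0.1902], E[r] = -0.5813, γ^t·E[r] = -0.199385, running G = -1.421983
t=4: π = [0.2857, 0.2930, 0.2308, 0.1905], E[r] = -0.5861, γ^t·E[r] = -0.140720, running G = -1.562703
t=5: π = [0.2857, 0.2935, 0.2303, 0.1905], E[r] = -0.5870, γ^t·E[r] = -0.098651, running G = -1.661354
t=6: π = [0.2857, 0.2936, 0.2302, 0.1905], E[r] = -0.5872, γ^t·E[r] = -0.069086, running G = -1.730440
t=7: π = [0.2857, 0.2936, 0.2302, 0.1905], E[r] = -0.5873, γ^t·E[r] = -0.048365, running G = -1.778806

G = -1.7788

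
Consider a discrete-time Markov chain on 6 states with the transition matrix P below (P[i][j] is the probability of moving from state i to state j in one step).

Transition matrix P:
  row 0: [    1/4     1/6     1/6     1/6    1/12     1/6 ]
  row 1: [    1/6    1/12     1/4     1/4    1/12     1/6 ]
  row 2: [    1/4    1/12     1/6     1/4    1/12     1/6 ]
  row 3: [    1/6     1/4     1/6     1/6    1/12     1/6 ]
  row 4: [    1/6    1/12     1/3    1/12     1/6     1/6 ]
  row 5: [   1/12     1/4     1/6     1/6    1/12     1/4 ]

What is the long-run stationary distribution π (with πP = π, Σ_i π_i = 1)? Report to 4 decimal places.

Balance equations π_j = Σ_i π_i·P[i][j]:
  π_0 = 1/4·π_0 + 1/6·π_1 + 1/4·π_2 + 1/6·π_3 + 1/6·π_4 + 1/12·π_5
  π_1 = 1/6·π_0 + 1/12·π_1 + 1/12·π_2 + 1/4·π_3 + 1/12·π_4 + 1/4·π_5
  π_2 = 1/6·π_0 + 1/4·π_1 + 1/6·π_2 + 1/6·π_3 + 1/3·π_4 + 1/6·π_5
  π_3 = 1/6·π_0 + 1/4·π_1 + 1/4·π_2 + 1/6·π_3 + 1/12·π_4 + 1/6·π_5
  π_4 = 1/12·π_0 + 1/12·π_1 + 1/12·π_2 + 1/12·π_3 + 1/6·π_4 + 1/12·π_5
  normalize: π_0 + π_1 + π_2 + π_3 + π_4 + π_5 = 1
Solving the linear system gives exactly π = [3767/20581, 300/1871, 4017/20581, 3884/20581, 1/11, 2/11].

π = [0.1830, 0.1603, 0.1952, 0.1887, 0.0909, 0.1818]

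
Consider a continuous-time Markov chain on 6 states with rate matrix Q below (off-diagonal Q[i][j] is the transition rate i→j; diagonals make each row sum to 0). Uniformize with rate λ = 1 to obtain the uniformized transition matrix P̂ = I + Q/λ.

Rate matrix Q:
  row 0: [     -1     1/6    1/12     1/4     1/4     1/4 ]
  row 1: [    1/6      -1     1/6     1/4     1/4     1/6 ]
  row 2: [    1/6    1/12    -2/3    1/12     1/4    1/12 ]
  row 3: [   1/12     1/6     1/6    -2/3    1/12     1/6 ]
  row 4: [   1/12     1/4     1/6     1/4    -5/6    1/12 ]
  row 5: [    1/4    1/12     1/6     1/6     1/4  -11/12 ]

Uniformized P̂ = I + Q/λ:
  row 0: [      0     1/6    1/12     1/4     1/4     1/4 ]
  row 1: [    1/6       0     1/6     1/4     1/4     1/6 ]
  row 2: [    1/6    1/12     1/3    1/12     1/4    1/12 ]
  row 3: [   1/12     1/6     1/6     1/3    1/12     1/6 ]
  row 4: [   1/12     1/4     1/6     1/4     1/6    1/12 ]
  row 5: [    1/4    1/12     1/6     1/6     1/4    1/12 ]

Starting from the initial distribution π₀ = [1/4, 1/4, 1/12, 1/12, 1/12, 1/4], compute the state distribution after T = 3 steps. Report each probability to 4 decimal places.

t=0: π = [0.2500, 0.2500, 0.0833, 0.0833, 0.0833, 0.2500]
t=1: π = [0.1319, 0.1042, 0.1597, 0.2222, 0.2292, 0.1528]
t=2: π = [0.1198, 0.1424, 0.1823, 0.2292, 0.1939, 0.1325]
t=3: π = [0.1225, 0.1329, 0.1871, 0.2277, 0.1957, 0.1343]

π = [0.1225, 0.1329, 0.1871, 0.2277, 0.1957, 0.1343]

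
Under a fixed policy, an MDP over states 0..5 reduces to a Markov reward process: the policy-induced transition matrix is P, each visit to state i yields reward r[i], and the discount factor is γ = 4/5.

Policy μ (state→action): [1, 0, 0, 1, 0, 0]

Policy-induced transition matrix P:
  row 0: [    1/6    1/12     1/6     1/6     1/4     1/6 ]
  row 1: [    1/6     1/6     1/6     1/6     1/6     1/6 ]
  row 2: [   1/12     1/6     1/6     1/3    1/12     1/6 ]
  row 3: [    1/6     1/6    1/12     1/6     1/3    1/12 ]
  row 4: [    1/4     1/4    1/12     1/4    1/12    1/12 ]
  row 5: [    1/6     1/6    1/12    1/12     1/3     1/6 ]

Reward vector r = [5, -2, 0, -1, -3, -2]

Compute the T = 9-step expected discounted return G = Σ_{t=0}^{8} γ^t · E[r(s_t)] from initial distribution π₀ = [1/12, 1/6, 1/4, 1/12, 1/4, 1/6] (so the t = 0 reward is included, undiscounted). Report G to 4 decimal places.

G = -2.9343

t=0: π = [0.0833, 0.1667, 0.2500, 0.0833, 0.2500, 0.1667], E[r] = -1.0833, γ^t·E[r] = -1.083333, running G = -1.083333
t=1: π = [0.1667, 0.1806, 0.1250, 0.2153, 0.1736, 0.1389], E[r] = -0.5417, γ^t·E[r] = -0.433333, running G = -1.516667
t=2: π = [0.1707, 0.1672, 0.1227, 0.1904, 0.2147, 0.1343], E[r] = -0.5839, γ^t·E[r] = -0.373704, running G = -1.890370
t=3: π = [0.1743, 0.1703, 0.1217, 0.1938, 0.2069, 0.1329], E[r] = -0.5493, γ^t·E[r] = -0.281235, running G = -2.171605
t=4: π = [0.1738, 0.1694, 0.1222, 0.1931, 0.2083, 0.1333], E[r] = -0.5544, γ^t·E[r] = -0.227083, running G = -2.398688
t=5: π = [0.1738, 0.1695, 0.1221, 0.1933, 0.2080, 0.1332], E[r] = -0.5536, γ^t·E[r] = -0.181413, running G = -2.580101
t=6: π = [0.1738, 0.1695, 0.1221, 0.1933, 0.2081, 0.1332], E[r] = -0.5538, γ^t·E[r] = -0.145172, running G = -2.725273
t=7: π = [0.1738, 0.1695, 0.1221, 0.1933, 0.2080, 0.1332], E[r] = -0.5538, γ^t·E[r] = -0.116130, running G = -2.841404
t=8: π = [0.1738, 0.1695, 0.1221, 0.1933, 0.2081, 0.1332], E[r] = -0.5538, γ^t·E[r] = -0.092905, running G = -2.934309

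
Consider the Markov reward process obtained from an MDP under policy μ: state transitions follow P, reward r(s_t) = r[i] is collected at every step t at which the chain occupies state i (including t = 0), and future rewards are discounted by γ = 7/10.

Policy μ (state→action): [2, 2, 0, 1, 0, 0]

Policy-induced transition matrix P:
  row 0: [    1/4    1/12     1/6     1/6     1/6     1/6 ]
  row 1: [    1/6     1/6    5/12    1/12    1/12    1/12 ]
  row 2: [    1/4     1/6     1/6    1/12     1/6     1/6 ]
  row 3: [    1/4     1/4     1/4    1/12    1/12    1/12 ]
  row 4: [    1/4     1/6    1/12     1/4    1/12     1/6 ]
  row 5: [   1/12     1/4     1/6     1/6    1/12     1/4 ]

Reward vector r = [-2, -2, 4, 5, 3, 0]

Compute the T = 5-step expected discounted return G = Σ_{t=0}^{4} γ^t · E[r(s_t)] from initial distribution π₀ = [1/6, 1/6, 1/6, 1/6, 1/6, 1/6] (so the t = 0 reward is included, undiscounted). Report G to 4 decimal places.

t=0: π = [0.1667, 0.1667, 0.1667, 0.1667, 0.1667, 0.1667], E[r] = 1.3333, γ^t·E[r] = 1.333333, running G = 1.333333
t=1: π = [0.2083, 0.1806, 0.2083, 0.1389, 0.1111, 0.1528], E[r] = 1.0833, γ^t·E[r] = 0.758333, running G = 2.091667
t=2: π = [0.2095, 0.1736, 0.2141, 0.1319, 0.1181, 0.1528], E[r] = 1.1042, γ^t·E[r] = 0.541042, running G = 2.632708
t=3: π = [0.2101, 0.1729, 0.2112, 0.1332, 0.1186, 0.1539], E[r] = 1.1008, γ^t·E[r] = 0.377571, running G = 3.010280
t=4: π = [0.2099, 0.1731, 0.2111, 0.1334, 0.1184, 0.1540], E[r] = 1.1009, γ^t·E[r] = 0.264335, running G = 3.274614

G = 3.2746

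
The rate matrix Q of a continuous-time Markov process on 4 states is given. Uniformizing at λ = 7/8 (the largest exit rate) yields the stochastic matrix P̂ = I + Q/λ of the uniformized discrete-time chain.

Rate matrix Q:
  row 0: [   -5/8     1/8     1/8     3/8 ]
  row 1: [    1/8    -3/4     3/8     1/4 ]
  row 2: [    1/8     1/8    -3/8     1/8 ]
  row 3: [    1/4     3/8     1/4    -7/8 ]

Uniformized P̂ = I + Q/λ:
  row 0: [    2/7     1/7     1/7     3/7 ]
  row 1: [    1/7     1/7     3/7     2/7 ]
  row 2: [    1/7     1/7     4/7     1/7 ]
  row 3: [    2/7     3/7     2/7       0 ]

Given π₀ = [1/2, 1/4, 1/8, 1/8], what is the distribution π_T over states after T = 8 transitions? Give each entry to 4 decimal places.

t=0: π = [0.5000, 0.2500, 0.1250, 0.1250]
t=1: π = [0.2321, 0.1786, 0.2857, 0.3036]
t=2: π = [0.2194, 0.2296, 0.3597, 0.1913]
t=3: π = [0.2015, 0.1975, 0.3899, 0.2110]
t=4: π = [0.2018, 0.2031, 0.3966, 0.1985]
t=5: π = [0.2000, 0.1996, 0.3992, 0.2012]
t=6: π = [0.2002, 0.2003, 0.3997, 0.1998]
t=7: π = [0.2000, 0.1999, 0.3999, 0.2001]
t=8: π = [0.2000, 0.2000, 0.4000, 0.2000]

π = [0.2000, 0.2000, 0.4000, 0.2000]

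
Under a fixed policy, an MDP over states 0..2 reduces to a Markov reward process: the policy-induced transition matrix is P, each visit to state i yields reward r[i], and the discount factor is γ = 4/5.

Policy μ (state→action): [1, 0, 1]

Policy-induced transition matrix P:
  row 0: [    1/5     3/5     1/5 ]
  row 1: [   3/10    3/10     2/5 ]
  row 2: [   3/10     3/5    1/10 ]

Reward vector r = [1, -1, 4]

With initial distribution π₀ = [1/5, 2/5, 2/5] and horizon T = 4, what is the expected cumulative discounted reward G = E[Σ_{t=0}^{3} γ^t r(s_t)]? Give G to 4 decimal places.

G = 3.0297

t=0: π = [0.2000, 0.4000, 0.4000], E[r] = 1.4000, γ^t·E[r] = 1.400000, running G = 1.400000
t=1: π = [0.2800, 0.4800, 0.2400], E[r] = 0.7600, γ^t·E[r] = 0.608000, running G = 2.008000
t=2: π = [0.2720, 0.4560, 0.2720], E[r] = 0.9040, γ^t·E[r] = 0.578560, running G = 2.586560
t=3: π = [0.2728, 0.4632, 0.2640], E[r] = 0.8656, γ^t·E[r] = 0.443187, running G = 3.029747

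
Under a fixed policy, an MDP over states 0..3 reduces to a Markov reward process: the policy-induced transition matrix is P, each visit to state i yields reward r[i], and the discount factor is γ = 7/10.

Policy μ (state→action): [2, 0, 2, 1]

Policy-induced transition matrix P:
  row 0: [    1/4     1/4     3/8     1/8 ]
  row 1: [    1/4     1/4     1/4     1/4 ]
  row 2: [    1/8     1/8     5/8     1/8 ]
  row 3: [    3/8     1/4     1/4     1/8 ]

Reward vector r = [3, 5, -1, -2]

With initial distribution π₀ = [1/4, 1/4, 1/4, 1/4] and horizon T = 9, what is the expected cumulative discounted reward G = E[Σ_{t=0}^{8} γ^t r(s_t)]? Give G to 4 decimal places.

G = 3.4197

t=0: π = [0.2500, 0.2500, 0.2500, 0.2500], E[r] = 1.2500, γ^t·E[r] = 1.250000, running G = 1.250000
t=1: π = [0.2500, 0.2188, 0.3750, 0.1563], E[r] = 1.1563, γ^t·E[r] = 0.809375, running G = 2.059375
t=2: π = [0.2227, 0.2031, 0.4219, 0.1523], E[r] = 0.9570, γ^t·E[r] = 0.468945, running G = 2.528320
t=3: π = [0.2163, 0.1973, 0.4360, 0.1504], E[r] = 0.8984, γ^t·E[r] = 0.308164, running G = 2.836484
t=4: π = [0.2143, 0.1955, 0.4406, 0.1497], E[r] = 0.8805, γ^t·E[r] = 0.211406, running G = 3.047891
t=5: π = [0.2136, 0.1949, 0.4420, 0.1494], E[r] = 0.8747, γ^t·E[r] = 0.147011, running G = 3.194902
t=6: π = [0.2134, 0.1948, 0.4425, 0.1494], E[r] = 0.8729, γ^t·E[r] = 0.102691, running G = 3.297593
t=7: π = [0.2134, 0.1947, 0.4426, 0.1493], E[r] = 0.8723, γ^t·E[r] = 0.071835, running G = 3.369429
t=8: π = [0.2133, 0.1947, 0.4426, 0.1493], E[r] = 0.8721, γ^t·E[r] = 0.050274, running G = 3.419703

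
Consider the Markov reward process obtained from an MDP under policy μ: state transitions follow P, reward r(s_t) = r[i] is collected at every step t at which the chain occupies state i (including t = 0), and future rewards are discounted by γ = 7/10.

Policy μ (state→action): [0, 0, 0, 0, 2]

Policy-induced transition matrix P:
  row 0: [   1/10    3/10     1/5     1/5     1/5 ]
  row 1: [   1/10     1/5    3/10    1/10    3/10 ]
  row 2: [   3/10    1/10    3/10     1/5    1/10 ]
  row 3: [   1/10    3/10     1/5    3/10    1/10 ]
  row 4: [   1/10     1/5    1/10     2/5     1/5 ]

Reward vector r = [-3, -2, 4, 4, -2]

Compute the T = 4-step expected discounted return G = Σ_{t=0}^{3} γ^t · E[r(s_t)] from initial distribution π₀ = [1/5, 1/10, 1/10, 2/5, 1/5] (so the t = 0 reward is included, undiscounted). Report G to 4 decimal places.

t=0: π = [0.2000, 0.1000, 0.1000, 0.4000, 0.2000], E[r] = 0.8000, γ^t·E[r] = 0.800000, running G = 0.800000
t=1: π = [0.1200, 0.2500, 0.2000, 0.2700, 0.1600], E[r] = 0.7000, γ^t·E[r] = 0.490000, running G = 1.290000
t=2: π = [0.1400, 0.2190, 0.2290, 0.2340, 0.1780], E[r] = 0.6380, γ^t·E[r] = 0.312620, running G = 1.602620
t=3: π = [0.1458, 0.2145, 0.2270, 0.2371, 0.1756], E[r] = 0.6388, γ^t·E[r] = 0.219108, running G = 1.821728

G = 1.8217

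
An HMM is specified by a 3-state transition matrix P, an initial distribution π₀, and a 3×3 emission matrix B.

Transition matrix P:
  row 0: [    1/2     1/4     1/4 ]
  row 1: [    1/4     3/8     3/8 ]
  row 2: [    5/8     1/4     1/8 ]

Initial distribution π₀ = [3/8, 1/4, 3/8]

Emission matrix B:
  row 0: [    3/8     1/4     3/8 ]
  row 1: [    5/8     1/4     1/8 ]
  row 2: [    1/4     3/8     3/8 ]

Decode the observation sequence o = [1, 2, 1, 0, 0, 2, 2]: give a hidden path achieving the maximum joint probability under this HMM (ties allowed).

path = [2, 0, 0, 0, 0, 0, 0]

t=0: δ = [9.375e-02, 6.250e-02, 1.406e-01]  (obs o_0=1)
t=1: δ = [3.296e-02, 4.395e-03, 8.789e-03]  ψ = [2, 2, 0]  (obs o_1=2)
t=2: δ = [4.120e-03, 2.060e-03, 3.090e-03]  ψ = [0, 0, 0]  (obs o_2=1)
t=3: δ = [7.725e-04, 6.437e-04, 2.575e-04]  ψ = [0, 0, 0]  (obs o_3=0)
t=4: δ = [1.448e-04, 1.509e-04, 6.035e-05]  ψ = [0, 1, 1]  (obs o_4=0)
t=5: δ = [2.716e-05, 7.072e-06, 2.122e-05]  ψ = [0, 1, 1]  (obs o_5=2)
t=6: δ = [5.092e-06, 8.487e-07, 2.546e-06]  ψ = [0, 0, 0]  (obs o_6=2)
backtrack: best end state = 0; path = [2, 0, 0, 0, 0, 0, 0]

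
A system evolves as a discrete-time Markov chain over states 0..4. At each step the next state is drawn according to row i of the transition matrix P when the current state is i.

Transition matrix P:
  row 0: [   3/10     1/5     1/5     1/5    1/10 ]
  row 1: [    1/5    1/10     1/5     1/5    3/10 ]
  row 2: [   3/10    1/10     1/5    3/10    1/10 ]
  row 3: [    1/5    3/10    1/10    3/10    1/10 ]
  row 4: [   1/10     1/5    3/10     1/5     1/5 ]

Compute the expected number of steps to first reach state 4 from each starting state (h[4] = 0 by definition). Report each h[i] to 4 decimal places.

h = [7.2694, 5.9477, 7.3856, 7.1097, 0.0000]

First-step conditioning: h[4] = 0; for i ≠ 4, h[i] = 1 + Σ_k P[i][k]·h[k].
  h[0] = 1 + 3/10·h[0] + 1/5·h[1] + 1/5·h[2] + 1/5·h[3]
  h[1] = 1 + 1/5·h[0] + 1/10·h[1] + 1/5·h[2] + 1/5·h[3]
  h[2] = 1 + 3/10·h[0] + 1/10·h[1] + 1/5·h[2] + 3/10·h[3]
  h[3] = 1 + 1/5·h[0] + 3/10·h[1] + 1/10·h[2] + 3/10·h[3]
Solving the 4×4 linear system over states ≠ 4 gives exactly h = [10010/1377, 910/153, 1130/153, 9790/1377, 0] (h[4] = 0 is the target).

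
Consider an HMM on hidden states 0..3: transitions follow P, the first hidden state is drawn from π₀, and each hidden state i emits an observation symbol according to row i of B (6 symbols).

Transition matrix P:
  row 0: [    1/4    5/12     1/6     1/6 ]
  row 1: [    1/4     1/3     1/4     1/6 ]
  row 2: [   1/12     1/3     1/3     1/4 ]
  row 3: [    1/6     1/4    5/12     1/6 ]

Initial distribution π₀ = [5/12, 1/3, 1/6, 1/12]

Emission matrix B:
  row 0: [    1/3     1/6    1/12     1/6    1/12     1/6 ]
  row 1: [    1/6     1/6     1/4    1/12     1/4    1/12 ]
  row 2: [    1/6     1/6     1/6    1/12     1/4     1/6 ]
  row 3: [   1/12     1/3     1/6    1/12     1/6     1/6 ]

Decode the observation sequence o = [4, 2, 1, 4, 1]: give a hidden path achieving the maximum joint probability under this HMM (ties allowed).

path = [1, 1, 3, 2, 3]

t=0: δ = [3.472e-02, 8.333e-02, 4.167e-02, 1.389e-02]  (obs o_0=4)
t=1: δ = [1.736e-03, 6.944e-03, 3.472e-03, 2.315e-03]  ψ = [1, 1, 1, 1]  (obs o_1=2)
t=2: δ = [2.894e-04, 3.858e-04, 2.894e-04, 3.858e-04]  ψ = [1, 1, 1, 1]  (obs o_2=1)
t=3: δ = [8.038e-06, 3.215e-05, 4.019e-05, 1.206e-05]  ψ = [1, 1, 3, 2]  (obs o_3=4)
t=4: δ = [1.340e-06, 2.233e-06, 2.233e-06, 3.349e-06]  ψ = [1, 2, 2, 2]  (obs o_4=1)
backtrack: best end state = 3; path = [1, 1, 3, 2, 3]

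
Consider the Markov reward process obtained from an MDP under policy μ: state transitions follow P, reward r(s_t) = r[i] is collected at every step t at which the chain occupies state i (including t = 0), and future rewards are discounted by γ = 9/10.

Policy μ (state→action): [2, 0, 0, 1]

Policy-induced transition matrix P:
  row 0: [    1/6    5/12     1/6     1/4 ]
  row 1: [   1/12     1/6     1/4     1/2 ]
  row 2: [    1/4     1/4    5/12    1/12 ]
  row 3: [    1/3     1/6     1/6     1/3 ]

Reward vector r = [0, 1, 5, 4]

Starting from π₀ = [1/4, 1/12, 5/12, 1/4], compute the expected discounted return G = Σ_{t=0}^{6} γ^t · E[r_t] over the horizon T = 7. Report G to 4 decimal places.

G = 14.3115

t=0: π = [0.2500, 0.0833, 0.4167, 0.2500], E[r] = 3.1667, γ^t·E[r] = 3.166667, running G = 3.166667
t=1: π = [0.2361, 0.2639, 0.2778, 0.2222], E[r] = 2.5417, γ^t·E[r] = 2.287500, running G = 5.454167
t=2: π = [0.2049, 0.2488, 0.2581, 0.2882], E[r] = 2.6921, γ^t·E[r] = 2.180625, running G = 7.634792
t=3: π = [0.2155, 0.2394, 0.2519, 0.2932], E[r] = 2.6719, γ^t·E[r] = 1.947797, running G = 9.582589
t=4: π = [0.2166, 0.2415, 0.2496, 0.2923], E[r] = 2.6587, γ^t·E[r] = 1.744369, running G = 11.326957
t=5: π = [0.2161, 0.2416, 0.2492, 0.2931], E[r] = 2.6601, γ^t·E[r] = 1.570786, running G = 12.897743
t=6: π = [0.2162, 0.2414, 0.2491, 0.2933], E[r] = 2.6601, γ^t·E[r] = 1.413707, running G = 14.311450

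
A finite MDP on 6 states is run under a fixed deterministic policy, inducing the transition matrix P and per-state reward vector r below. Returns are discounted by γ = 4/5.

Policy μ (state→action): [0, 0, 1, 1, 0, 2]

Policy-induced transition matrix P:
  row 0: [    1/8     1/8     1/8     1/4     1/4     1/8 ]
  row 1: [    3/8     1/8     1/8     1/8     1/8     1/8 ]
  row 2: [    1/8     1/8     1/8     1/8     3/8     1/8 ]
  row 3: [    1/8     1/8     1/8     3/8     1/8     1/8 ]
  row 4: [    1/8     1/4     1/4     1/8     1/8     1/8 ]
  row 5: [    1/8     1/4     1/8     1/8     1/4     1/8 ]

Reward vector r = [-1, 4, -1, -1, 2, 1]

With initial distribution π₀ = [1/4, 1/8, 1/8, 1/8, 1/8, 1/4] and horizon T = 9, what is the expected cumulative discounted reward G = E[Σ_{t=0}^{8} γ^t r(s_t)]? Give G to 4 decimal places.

G = 2.8186

t=0: π = [0.2500, 0.1250, 0.1250, 0.1250, 0.1250, 0.2500], E[r] = 0.5000, γ^t·E[r] = 0.500000, running G = 0.500000
t=1: π = [0.1563, 0.1719, 0.1406, 0.1875, 0.2188, 0.1250], E[r] = 0.7656, γ^t·E[r] = 0.612500, running G = 1.112500
t=2: π = [0.1680, 0.1680, 0.1523, 0.1914, 0.1953, 0.1250], E[r] = 0.6758, γ^t·E[r] = 0.432500, running G = 1.545000
t=3: π = [0.1670, 0.1650, 0.1494, 0.1938, 0.1997, 0.1250], E[r] = 0.6743, γ^t·E[r] = 0.345250, running G = 1.890250
t=4: π = [0.1663, 0.1656, 0.1500, 0.1943, 0.1989, 0.1250], E[r] = 0.6745, γ^t·E[r] = 0.276275, running G = 2.166525
t=5: π = [0.1664, 0.1655, 0.1499, 0.1944, 0.1989, 0.1250], E[r] = 0.6741, γ^t·E[r] = 0.220890, running G = 2.387415
t=6: π = [0.1664, 0.1655, 0.1499, 0.1944, 0.1989, 0.1250], E[r] = 0.6741, γ^t·E[r] = 0.176712, running G = 2.564127
t=7: π = [0.1664, 0.1655, 0.1499, 0.1944, 0.1989, 0.1250], E[r] = 0.6741, γ^t·E[r] = 0.141367, running G = 2.705494
t=8: π = [0.1664, 0.1655, 0.1499, 0.1944, 0.1989, 0.1250], E[r] = 0.6741, γ^t·E[r] = 0.113093, running G = 2.818588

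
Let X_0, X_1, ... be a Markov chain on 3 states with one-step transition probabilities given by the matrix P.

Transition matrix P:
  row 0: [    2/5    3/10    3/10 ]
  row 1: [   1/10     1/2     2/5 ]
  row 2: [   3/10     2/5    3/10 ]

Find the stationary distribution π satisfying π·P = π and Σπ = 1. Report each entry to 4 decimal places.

Balance equations π_j = Σ_i π_i·P[i][j]:
  π_0 = 2/5·π_0 + 1/10·π_1 + 3/10·π_2
  π_1 = 3/10·π_0 + 1/2·π_1 + 2/5·π_2
  normalize: π_0 + π_1 + π_2 = 1
Solving the linear system gives exactly π = [19/79, 33/79, 27/79].

π = [0.2405, 0.4177, 0.3418]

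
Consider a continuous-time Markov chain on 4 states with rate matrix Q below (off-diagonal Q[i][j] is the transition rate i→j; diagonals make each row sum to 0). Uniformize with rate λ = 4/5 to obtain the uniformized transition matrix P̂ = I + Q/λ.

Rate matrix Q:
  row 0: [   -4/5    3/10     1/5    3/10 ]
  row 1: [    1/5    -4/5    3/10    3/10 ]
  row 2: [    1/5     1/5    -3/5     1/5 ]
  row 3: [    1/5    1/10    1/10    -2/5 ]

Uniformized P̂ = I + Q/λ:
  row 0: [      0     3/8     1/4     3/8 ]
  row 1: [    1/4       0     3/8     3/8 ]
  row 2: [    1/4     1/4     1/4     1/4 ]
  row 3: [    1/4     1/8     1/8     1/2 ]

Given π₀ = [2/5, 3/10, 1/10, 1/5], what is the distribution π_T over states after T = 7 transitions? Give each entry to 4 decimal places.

t=0: π = [0.4000, 0.3000, 0.1000, 0.2000]
t=1: π = [0.1500, 0.2000, 0.2625, 0.3875]
t=2: π = [0.2125, 0.1703, 0.2266, 0.3906]
t=3: π = [0.1969, 0.1852, 0.2225, 0.3955]
t=4: π = [0.2008, 0.1789, 0.2237, 0.3966]
t=5: π = [0.1998, 0.1808, 0.2228, 0.3966]
t=6: π = [0.2000, 0.1802, 0.2230, 0.3967]
t=7: π = [0.2000, 0.1804, 0.2229, 0.3967]

π = [0.2000, 0.1804, 0.2229, 0.3967]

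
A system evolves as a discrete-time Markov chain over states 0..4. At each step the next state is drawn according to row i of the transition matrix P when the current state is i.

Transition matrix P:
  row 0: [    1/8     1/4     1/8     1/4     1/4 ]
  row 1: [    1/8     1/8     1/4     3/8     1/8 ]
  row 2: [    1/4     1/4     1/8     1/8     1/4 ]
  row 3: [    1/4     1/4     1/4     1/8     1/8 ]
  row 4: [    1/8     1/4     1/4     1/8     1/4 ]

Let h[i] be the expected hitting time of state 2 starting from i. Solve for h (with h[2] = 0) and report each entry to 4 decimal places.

h = [4.8732, 4.3394, 0.0000, 4.3928, 4.3241]

First-step conditioning: h[2] = 0; for i ≠ 2, h[i] = 1 + Σ_k P[i][k]·h[k].
  h[0] = 1 + 1/8·h[0] + 1/4·h[1] + 1/4·h[3] + 1/4·h[4]
  h[1] = 1 + 1/8·h[0] + 1/8·h[1] + 3/8·h[3] + 1/8·h[4]
  h[3] = 1 + 1/4·h[0] + 1/4·h[1] + 1/8·h[3] + 1/8·h[4]
  h[4] = 1 + 1/8·h[0] + 1/4·h[1] + 1/8·h[3] + 1/4·h[4]
Solving the 4×4 linear system over states ≠ 2 gives exactly h = [5112/1049, 4552/1049, 0, 4608/1049, 4536/1049] (h[2] = 0 is the target).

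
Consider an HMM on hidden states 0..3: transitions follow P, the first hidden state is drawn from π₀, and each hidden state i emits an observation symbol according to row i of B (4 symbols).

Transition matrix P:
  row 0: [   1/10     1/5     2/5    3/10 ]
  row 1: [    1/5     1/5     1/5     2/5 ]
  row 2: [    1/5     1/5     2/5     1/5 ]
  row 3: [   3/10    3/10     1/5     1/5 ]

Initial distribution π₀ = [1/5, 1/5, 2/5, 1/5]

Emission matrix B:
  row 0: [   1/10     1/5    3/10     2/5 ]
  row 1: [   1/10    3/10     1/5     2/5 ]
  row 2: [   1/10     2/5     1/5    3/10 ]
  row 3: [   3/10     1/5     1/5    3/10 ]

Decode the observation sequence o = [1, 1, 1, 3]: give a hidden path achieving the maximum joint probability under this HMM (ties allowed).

path = [2, 2, 2, 2]

t=0: δ = [4.000e-02, 6.000e-02, 1.600e-01, 4.000e-02]  (obs o_0=1)
t=1: δ = [6.400e-03, 9.600e-03, 2.560e-02, 6.400e-03]  ψ = [2, 2, 2, 2]  (obs o_1=1)
t=2: δ = [1.024e-03, 1.536e-03, 4.096e-03, 1.024e-03]  ψ = [2, 2, 2, 2]  (obs o_2=1)
t=3: δ = [3.277e-04, 3.277e-04, 4.915e-04, 2.458e-04]  ψ = [2, 2, 2, 2]  (obs o_3=3)
backtrack: best end state = 2; path = [2, 2, 2, 2]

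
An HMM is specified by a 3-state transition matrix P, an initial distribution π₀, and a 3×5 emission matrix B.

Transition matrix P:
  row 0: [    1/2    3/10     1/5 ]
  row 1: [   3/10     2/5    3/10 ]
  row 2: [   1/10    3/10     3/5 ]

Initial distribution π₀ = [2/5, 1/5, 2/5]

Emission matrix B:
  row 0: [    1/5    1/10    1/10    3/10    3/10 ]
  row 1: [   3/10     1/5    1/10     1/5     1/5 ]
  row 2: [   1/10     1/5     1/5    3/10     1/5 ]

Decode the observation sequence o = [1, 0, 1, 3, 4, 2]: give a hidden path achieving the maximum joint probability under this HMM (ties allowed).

t=0: δ = [4.000e-02, 4.000e-02, 8.000e-02]  (obs o_0=1)
t=1: δ = [4.000e-03, 7.200e-03, 4.800e-03]  ψ = [0, 2, 2]  (obs o_1=0)
t=2: δ = [2.160e-04, 5.760e-04, 5.760e-04]  ψ = [1, 1, 2]  (obs o_2=1)
t=3: δ = [5.184e-05, 4.608e-05, 1.037e-04]  ψ = [1, 1, 2]  (obs o_3=3)
t=4: δ = [7.776e-06, 6.221e-06, 1.244e-05]  ψ = [0, 2, 2]  (obs o_4=4)
t=5: δ = [3.888e-07, 3.732e-07, 1.493e-06]  ψ = [0, 2, 2]  (obs o_5=2)
backtrack: best end state = 2; path = [2, 2, 2, 2, 2, 2]

path = [2, 2, 2, 2, 2, 2]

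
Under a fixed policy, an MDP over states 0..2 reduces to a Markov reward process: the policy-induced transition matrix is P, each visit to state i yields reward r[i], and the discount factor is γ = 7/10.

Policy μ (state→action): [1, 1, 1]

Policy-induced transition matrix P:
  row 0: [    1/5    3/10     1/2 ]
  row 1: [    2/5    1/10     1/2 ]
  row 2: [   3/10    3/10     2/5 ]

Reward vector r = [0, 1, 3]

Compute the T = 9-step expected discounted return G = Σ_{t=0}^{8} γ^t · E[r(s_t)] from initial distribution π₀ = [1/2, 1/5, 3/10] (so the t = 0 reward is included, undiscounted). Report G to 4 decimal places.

t=0: π = [0.5000, 0.2000, 0.3000], E[r] = 1.1000, γ^t·E[r] = 1.100000, running G = 1.100000
t=1: π = [0.2700, 0.2600, 0.4700], E[r] = 1.6700, γ^t·E[r] = 1.169000, running G = 2.269000
t=2: π = [0.2990, 0.2480, 0.4530], E[r] = 1.6070, γ^t·E[r] = 0.787430, running G = 3.056430
t=3: π = [0.2949, 0.2504, 0.4547], E[r] = 1.6145, γ^t·E[r] = 0.553774, running G = 3.610204
t=4: π = [0.2956, 0.2499, 0.4545], E[r] = 1.6135, γ^t·E[r] = 0.387404, running G = 3.997607
t=5: π = [0.2954, 0.2500, 0.4545], E[r] = 1.6137, γ^t·E[r] = 0.271207, running G = 4.268815
t=6: π = [0.2955, 0.2500, 0.4545], E[r] = 1.6136, γ^t·E[r] = 0.189842, running G = 4.458657
t=7: π = [0.2955, 0.2500, 0.4545], E[r] = 1.6136, γ^t·E[r] = 0.132890, running G = 4.591547
t=8: π = [0.2955, 0.2500, 0.4545], E[r] = 1.6136, γ^t·E[r] = 0.093023, running G = 4.684570

G = 4.6846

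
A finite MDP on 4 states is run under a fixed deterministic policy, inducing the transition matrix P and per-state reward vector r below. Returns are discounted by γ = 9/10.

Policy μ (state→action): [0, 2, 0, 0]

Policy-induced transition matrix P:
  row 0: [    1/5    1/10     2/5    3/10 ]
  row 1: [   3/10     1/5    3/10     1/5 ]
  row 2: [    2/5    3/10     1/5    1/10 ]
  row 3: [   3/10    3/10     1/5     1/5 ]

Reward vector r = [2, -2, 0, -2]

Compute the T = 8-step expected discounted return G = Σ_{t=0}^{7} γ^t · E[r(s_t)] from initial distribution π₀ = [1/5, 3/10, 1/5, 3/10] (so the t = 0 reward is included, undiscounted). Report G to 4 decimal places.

t=0: π = [0.2000, 0.3000, 0.2000, 0.3000], E[r] = -0.8000, γ^t·E[r] = -0.800000, running G = -0.800000
t=1: π = [0.3000, 0.2300, 0.2700, 0.2000], E[r] = -0.2600, γ^t·E[r] = -0.234000, running G = -1.034000
t=2: π = [0.2970, 0.2170, 0.2830, 0.2030], E[r] = -0.2460, γ^t·E[r] = -0.199260, running G = -1.233260
t=3: π = [0.2986, 0.2189, 0.2811, 0.2014], E[r] = -0.2434, γ^t·E[r] = -0.177439, running G = -1.410699
t=4: π = [0.2983, 0.2184, 0.2816, 0.2018], E[r] = -0.2438, γ^t·E[r] = -0.159944, running G = -1.570643
t=5: π = [0.2983, 0.2185, 0.2815, 0.2017], E[r] = -0.2437, γ^t·E[r] = -0.143889, running G = -1.714532
t=6: π = [0.2983, 0.2185, 0.2815, 0.2017], E[r] = -0.2437, γ^t·E[r] = -0.129513, running G = -1.844045
t=7: π = [0.2983, 0.2185, 0.2815, 0.2017], E[r] = -0.2437, γ^t·E[r] = -0.116559, running G = -1.960605

G = -1.9606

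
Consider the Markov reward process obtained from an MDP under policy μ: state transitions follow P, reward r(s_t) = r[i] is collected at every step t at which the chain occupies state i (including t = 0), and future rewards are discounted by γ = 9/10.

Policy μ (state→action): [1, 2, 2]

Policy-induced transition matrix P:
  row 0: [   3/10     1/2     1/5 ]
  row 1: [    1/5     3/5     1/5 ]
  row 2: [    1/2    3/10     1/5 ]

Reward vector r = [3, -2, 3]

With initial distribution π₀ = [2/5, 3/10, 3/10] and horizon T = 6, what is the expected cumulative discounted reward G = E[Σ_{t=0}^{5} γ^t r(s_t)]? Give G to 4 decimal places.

G = 3.3413

t=0: π = [0.4000, 0.3000, 0.3000], E[r] = 1.5000, γ^t·E[r] = 1.500000, running G = 1.500000
t=1: π = [0.3300, 0.4700, 0.2000], E[r] = 0.6500, γ^t·E[r] = 0.585000, running G = 2.085000
t=2: π = [0.2930, 0.5070, 0.2000], E[r] = 0.4650, γ^t·E[r] = 0.376650, running G = 2.461650
t=3: π = [0.2893, 0.5107, 0.2000], E[r] = 0.4465, γ^t·E[r] = 0.325499, running G = 2.787149
t=4: π = [0.2889, 0.5111, 0.2000], E[r] = 0.4447, γ^t·E[r] = 0.291735, running G = 3.078883
t=5: π = [0.2889, 0.5111, 0.2000], E[r] = 0.4445, γ^t·E[r] = 0.262452, running G = 3.341336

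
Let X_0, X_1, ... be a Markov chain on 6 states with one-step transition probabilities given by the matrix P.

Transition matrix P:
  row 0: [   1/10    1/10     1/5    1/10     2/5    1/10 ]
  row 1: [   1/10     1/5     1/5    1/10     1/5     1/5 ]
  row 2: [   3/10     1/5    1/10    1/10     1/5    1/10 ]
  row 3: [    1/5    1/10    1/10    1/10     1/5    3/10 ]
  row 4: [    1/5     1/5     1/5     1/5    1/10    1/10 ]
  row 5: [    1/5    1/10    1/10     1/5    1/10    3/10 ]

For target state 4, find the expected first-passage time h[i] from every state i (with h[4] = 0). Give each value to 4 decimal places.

First-step conditioning: h[4] = 0; for i ≠ 4, h[i] = 1 + Σ_k P[i][k]·h[k].
  h[0] = 1 + 1/10·h[0] + 1/10·h[1] + 1/5·h[2] + 1/10·h[3] + 1/10·h[5]
  h[1] = 1 + 1/10·h[0] + 1/5·h[1] + 1/5·h[2] + 1/10·h[3] + 1/5·h[5]
  h[2] = 1 + 3/10·h[0] + 1/5·h[1] + 1/10·h[2] + 1/10·h[3] + 1/10·h[5]
  h[3] = 1 + 1/5·h[0] + 1/10·h[1] + 1/10·h[2] + 1/10·h[3] + 3/10·h[5]
  h[5] = 1 + 1/5·h[0] + 1/10·h[1] + 1/10·h[2] + 1/5·h[3] + 3/10·h[5]
Solving the 5×5 linear system over states ≠ 4 gives exactly h = [77330/20777, 97790/20777, 93250/20777, 97100/20777, 0, 106810/20777] (h[4] = 0 is the target).

h = [3.7219, 4.7066, 4.4881, 4.6734, 0.0000, 5.1408]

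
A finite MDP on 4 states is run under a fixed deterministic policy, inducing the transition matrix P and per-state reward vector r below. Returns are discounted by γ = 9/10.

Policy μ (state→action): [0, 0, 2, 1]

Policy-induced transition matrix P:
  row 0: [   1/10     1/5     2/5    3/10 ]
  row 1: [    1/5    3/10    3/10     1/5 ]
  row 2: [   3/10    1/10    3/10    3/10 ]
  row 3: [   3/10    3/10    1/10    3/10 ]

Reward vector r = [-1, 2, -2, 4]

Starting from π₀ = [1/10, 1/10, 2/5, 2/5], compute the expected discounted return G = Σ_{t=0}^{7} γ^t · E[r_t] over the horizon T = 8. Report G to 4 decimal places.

t=0: π = [0.1000, 0.1000, 0.4000, 0.4000], E[r] = 0.9000, γ^t·E[r] = 0.900000, running G = 0.900000
t=1: π = [0.2700, 0.2100, 0.2300, 0.2900], E[r] = 0.8500, γ^t·E[r] = 0.765000, running G = 1.665000
t=2: π = [0.2250, 0.2270, 0.2690, 0.2790], E[r] = 0.8070, γ^t·E[r] = 0.653670, running G = 2.318670
t=3: π = [0.2323, 0.2237, 0.2667, 0.2773], E[r] = 0.7909, γ^t·E[r] = 0.576566, running G = 2.895236
t=4: π = [0.2312, 0.2234, 0.2678, 0.2776], E[r] = 0.7907, γ^t·E[r] = 0.518759, running G = 3.413995
t=5: π = [0.2314, 0.2233, 0.2676, 0.2777], E[r] = 0.7907, γ^t·E[r] = 0.466889, running G = 3.880884
t=6: π = [0.2314, 0.2233, 0.2676, 0.2777], E[r] = 0.7907, γ^t·E[r] = 0.420233, running G = 4.301117
t=7: π = [0.2314, 0.2233, 0.2676, 0.2777], E[r] = 0.7907, γ^t·E[r] = 0.378210, running G = 4.679328

G = 4.6793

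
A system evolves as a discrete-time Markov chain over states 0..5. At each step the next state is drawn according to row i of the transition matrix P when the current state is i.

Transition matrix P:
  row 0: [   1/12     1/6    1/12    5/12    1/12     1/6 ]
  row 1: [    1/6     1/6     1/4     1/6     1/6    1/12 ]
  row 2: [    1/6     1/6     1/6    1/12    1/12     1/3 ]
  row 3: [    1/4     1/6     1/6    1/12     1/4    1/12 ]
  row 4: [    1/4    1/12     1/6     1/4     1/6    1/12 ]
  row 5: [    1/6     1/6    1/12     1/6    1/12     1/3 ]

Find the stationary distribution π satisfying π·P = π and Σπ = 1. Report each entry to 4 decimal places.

Balance equations π_j = Σ_i π_i·P[i][j]:
  π_0 = 1/12·π_0 + 1/6·π_1 + 1/6·π_2 + 1/4·π_3 + 1/4·π_4 + 1/6·π_5
  π_1 = 1/6·π_0 + 1/6·π_1 + 1/6·π_2 + 1/6·π_3 + 1/12·π_4 + 1/6·π_5
  π_2 = 1/12·π_0 + 1/4·π_1 + 1/6·π_2 + 1/6·π_3 + 1/6·π_4 + 1/12·π_5
  π_3 = 5/12·π_0 + 1/6·π_1 + 1/12·π_2 + 1/12·π_3 + 1/4·π_4 + 1/6·π_5
  π_4 = 1/12·π_0 + 1/6·π_1 + 1/12·π_2 + 1/4·π_3 + 1/6·π_4 + 1/12·π_5
  normalize: π_0 + π_1 + π_2 + π_3 + π_4 + π_5 = 1
Solving the linear system gives exactly π = [43219/240623, 37289/240623, 35982/240623, 46823/240623, 33778/240623, 43532/240623].

π = [0.1796, 0.1550, 0.1495, 0.1946, 0.1404, 0.1809]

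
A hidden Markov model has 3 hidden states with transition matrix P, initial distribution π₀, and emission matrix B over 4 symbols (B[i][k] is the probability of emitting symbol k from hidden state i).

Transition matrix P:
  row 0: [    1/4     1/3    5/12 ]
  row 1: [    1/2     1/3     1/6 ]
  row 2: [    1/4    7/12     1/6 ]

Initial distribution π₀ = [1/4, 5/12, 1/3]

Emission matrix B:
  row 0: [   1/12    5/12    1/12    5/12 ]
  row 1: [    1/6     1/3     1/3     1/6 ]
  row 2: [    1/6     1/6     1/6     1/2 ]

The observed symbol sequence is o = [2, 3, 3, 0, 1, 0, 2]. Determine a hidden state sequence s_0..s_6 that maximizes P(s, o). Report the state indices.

path = [1, 0, 2, 1, 0, 2, 1]

t=0: δ = [2.083e-02, 1.389e-01, 5.556e-02]  (obs o_0=2)
t=1: δ = [2.894e-02, 7.716e-03, 1.157e-02]  ψ = [1, 1, 1]  (obs o_1=3)
t=2: δ = [3.014e-03, 1.608e-03, 6.028e-03]  ψ = [0, 0, 0]  (obs o_2=3)
t=3: δ = [1.256e-04, 5.861e-04, 2.093e-04]  ψ = [2, 2, 0]  (obs o_3=0)
t=4: δ = [1.221e-04, 6.512e-05, 1.628e-05]  ψ = [1, 1, 1]  (obs o_4=1)
t=5: δ = [2.713e-06, 6.783e-06, 8.479e-06]  ψ = [1, 0, 0]  (obs o_5=0)
t=6: δ = [2.826e-07, 1.649e-06, 2.355e-07]  ψ = [1, 2, 2]  (obs o_6=2)
backtrack: best end state = 1; path = [1, 0, 2, 1, 0, 2, 1]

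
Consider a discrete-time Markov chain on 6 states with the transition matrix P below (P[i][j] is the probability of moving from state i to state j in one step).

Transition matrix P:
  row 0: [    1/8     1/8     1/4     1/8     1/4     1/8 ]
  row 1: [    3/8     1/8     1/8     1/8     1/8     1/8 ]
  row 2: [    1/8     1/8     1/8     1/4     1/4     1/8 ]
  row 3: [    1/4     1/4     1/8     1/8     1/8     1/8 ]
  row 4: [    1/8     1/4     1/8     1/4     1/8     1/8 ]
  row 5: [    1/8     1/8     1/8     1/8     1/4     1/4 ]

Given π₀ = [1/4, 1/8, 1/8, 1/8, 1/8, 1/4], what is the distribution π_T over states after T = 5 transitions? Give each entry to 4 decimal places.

t=0: π = [0.2500, 0.1250, 0.1250, 0.1250, 0.1250, 0.2500]
t=1: π = [0.1719, 0.1563, 0.1563, 0.1563, 0.2031, 0.1563]
t=2: π = [0.1836, 0.1699, 0.1465, 0.1699, 0.1855, 0.1445]
t=3: π = [0.1887, 0.1694, 0.1479, 0.1665, 0.1843, 0.1431]
t=4: π = [0.1882, 0.1689, 0.1486, 0.1665, 0.1850, 0.1429]
t=5: π = [0.1880, 0.1689, 0.1485, 0.1667, 0.1850, 0.1429]

π = [0.1880, 0.1689, 0.1485, 0.1667, 0.1850, 0.1429]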